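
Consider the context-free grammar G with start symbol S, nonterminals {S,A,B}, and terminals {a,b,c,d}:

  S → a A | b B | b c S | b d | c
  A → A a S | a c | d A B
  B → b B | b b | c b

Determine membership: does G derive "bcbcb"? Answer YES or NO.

Convert to CNF:
  S -> T0 A | T3 B | T3 T2 | T3 X6 | c
  A -> A X4 | T0 T1 | T2 X5
  B -> T1 T3 | T3 B | T3 T3
  T0 -> a
  T1 -> c
  T2 -> d
  T3 -> b
  X4 -> T0 S
  X5 -> A B
  X6 -> T1 S

CYK fill:
  [0..0]={T3}  "b"  orig:{}
  [1..1]={S,T1}  "c"  orig:{S}
  [2..2]={T3}  "b"  orig:{}
  [3..3]={S,T1}  "c"  orig:{S}
  [4..4]={T3}  "b"  orig:{}
  [0..1]=∅  "bc"
  [1..2]={B}  "cb"
  [2..3]=∅  "bc"
  [3..4]={B}  "cb"
  [0..2]={B,S}  "bcb"
  [1..3]=∅  "cbc"
  [2..4]={B,S}  "bcb"
  [0..3]=∅  "bcbc"
  [1..4]={X6}  "cbcb"  orig:{}
  [0..4]={S}  "bcbcb"

S ∈ T[0,4] ⇒ YES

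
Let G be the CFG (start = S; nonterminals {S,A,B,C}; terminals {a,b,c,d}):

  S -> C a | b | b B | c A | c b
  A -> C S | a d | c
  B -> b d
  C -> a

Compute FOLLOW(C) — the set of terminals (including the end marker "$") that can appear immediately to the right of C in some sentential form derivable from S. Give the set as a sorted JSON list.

FIRST iteration:
[1]
  A via A→a d: +{a}
  A via A→c: +{c}
  B via B→b d: +{b}
  C via C→a: +{a}
  S via S→C a: +{a}
  S via S→b: +{b}
  S via S→c A: +{c}
  FIRST[S]={a,b,c}  FIRST[A]={a,c}  FIRST[B]={b}  FIRST[C]={a}
[2] — fixpoint
  FIRST[S]={a,b,c}  FIRST[A]={a,c}  FIRST[B]={b}  FIRST[C]={a}

FOLLOW sets:
seed FOLLOW(S) with $
[1]
  A→C S: FOLLOW(C) ⊇ FIRST(S) = {a,b,c}; new: +{a,b,c}
  S→b B: FOLLOW(B) ⊇ FOLLOW(S) ⊇ {$}; new: +{$}
  S→c A: FOLLOW(A) ⊇ FOLLOW(S) ⊇ {$}; new: +{$}
  S: {$}  A: {$}  B: {$}  C: {a,b,c}
[2] — fixpoint
  S: {$}  A: {$}  B: {$}  C: {a,b,c}

FOLLOW(C) = ["a", "b", "c"]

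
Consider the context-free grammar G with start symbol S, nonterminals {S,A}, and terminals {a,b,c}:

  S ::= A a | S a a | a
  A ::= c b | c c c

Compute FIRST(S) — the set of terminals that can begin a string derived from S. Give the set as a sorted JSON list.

FIRST sets, iterate to fixpoint:
[1]
  A via A→c b: +{c}
  S via S→A a: +{c}
  S via S→a: +{a}
  FIRST(S)={a,c}  FIRST(A)={c}
[2] (stable)
  FIRST(S)={a,c}  FIRST(A)={c}

FIRST(S) = ["a", "c"]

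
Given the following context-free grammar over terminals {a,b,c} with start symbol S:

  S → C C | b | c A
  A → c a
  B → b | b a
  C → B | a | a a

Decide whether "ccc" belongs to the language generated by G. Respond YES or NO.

CNF form of G:
  S -> C C | T0 A | b
  A -> T0 T1
  B -> T2 T1 | b
  C -> T1 T1 | T2 T1 | a | b
  T0 -> c
  T1 -> a
  T2 -> b

Fill CYK table bottom-up:
  cell(0,0) c: {T0}  orig:{}
  cell(1,1) c: {T0}  orig:{}
  cell(2,2) c: {T0}  orig:{}
  cell(0,1) cc: ∅
  cell(1,2) cc: ∅
  cell(0,2) ccc: ∅

S ∉ T[0,2] ⇒ NO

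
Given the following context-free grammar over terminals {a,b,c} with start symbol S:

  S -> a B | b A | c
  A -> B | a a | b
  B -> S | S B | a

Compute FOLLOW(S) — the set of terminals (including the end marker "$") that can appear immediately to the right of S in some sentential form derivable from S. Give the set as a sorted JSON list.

Compute FIRST by fixpoint:
iter 1:
  A via A→a a: +{a}
  A via A→b: +{b}
  B via B→a: +{a}
  S via S→a B: +{a}
  S via S→b A: +{b}
  S via S→c: +{c}
  S: {a,b,c}  A: {a,b}  B: {a}
iter 2:
  B via B→S: +{b,c}
  S: {a,b,c}  A: {a,b}  B: {a,b,c}
iter 3:
  A via A→B: +{c}
  S: {a,b,c}  A: {a,b,c}  B: {a,b,c}
iter 4: — fixpoint
  S: {a,b,c}  A: {a,b,c}  B: {a,b,c}

FOLLOW sets:
initialize: $ ∈ FOLLOW(S)
iter 1:
  B→S B: FOLLOW(S) ⊇ FIRST(B) = {a,b,c}; new: +{a,b,c}
  S→a B: FOLLOW(B) ⊇ FOLLOW(S) ⊇ {$,a,b,c}; new: +{$,a,b,c}
  S→b A: FOLLOW(A) ⊇ FOLLOW(S) ⊇ {$,a,b,c}; new: +{$,a,b,c}
  FOLLOW[S]={$,a,b,c}  FOLLOW[A]={$,a,b,c}  FOLLOW[B]={$,a,b,c}
iter 2: (stable)
  FOLLOW[S]={$,a,b,c}  FOLLOW[A]={$,a,b,c}  FOLLOW[B]={$,a,b,c}

FOLLOW(S) = ["$", "a", "b", "c"]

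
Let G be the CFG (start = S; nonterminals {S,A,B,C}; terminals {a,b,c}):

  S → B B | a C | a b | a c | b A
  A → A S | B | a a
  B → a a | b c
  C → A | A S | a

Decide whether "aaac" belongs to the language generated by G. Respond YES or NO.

Convert to CNF:
  S -> B B | T0 C | T0 T1 | T0 T2 | T1 A
  A -> A S | T0 T0 | T1 T2
  B -> T0 T0 | T1 T2
  C -> A S | T0 T0 | T1 T2 | a
  T0 -> a
  T1 -> b
  T2 -> c

CYK table (by increasing span):
  cell(0,0) a: {C,T0}  orig:{C}
  cell(1,1) a: {C,T0}  orig:{C}
  cell(2,2) a: {C,T0}  orig:{C}
  cell(3,3) c: {T2}  orig:{}
  cell(0,1) aa: {A,B,C,S}
  cell(1,2) aa: {A,B,C,S}
  cell(2,3) ac: {S}
  cell(0,2) aaa: {S}
  cell(1,3) aac: ∅
  cell(0,3) aaac: {A,C}

S ∉ T[0,3] ⇒ NO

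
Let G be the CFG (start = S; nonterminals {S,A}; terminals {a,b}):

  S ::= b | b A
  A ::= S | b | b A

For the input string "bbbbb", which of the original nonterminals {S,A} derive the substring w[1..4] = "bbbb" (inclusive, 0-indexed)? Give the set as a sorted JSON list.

CNF form of G:
  S -> T0 A | b
  A -> T0 A | b
  T0 -> b

Fill CYK table bottom-up, restricted to cells inside w[1..4]:
  cell(1,1) b: {A,S,T0}  orig:{A,S}
  cell(2,2) b: {A,S,T0}  orig:{A,S}
  cell(3,3) b: {A,S,T0}  orig:{A,S}
  cell(4,4) b: {A,S,T0}  orig:{A,S}
  cell(1,2) bb: {A,S}
  cell(2,3) bb: {A,S}
  cell(3,4) bb: {A,S}
  cell(1,3) bbb: {A,S}
  cell(2,4) bbb: {A,S}
  cell(1,4) bbbb: {A,S}

Original NTs in T[1,4] deriving "bbbb": ["A", "S"]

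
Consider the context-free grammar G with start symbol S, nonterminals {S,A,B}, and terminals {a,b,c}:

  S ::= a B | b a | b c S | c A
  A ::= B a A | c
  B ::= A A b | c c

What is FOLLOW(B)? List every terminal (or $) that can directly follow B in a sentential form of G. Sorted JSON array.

Compute FIRST by fixpoint:
pass 1:
  A via A→c: +{c}
  B via B→A A b: +{c}
  S via S→a B: +{a}
  S via S→b a: +{b}
  S via S→c A: +{c}
  FIRST(S)={a,b,c}  FIRST(A)={c}  FIRST(B)={c}
pass 2: — fixpoint
  FIRST(S)={a,b,c}  FIRST(A)={c}  FIRST(B)={c}

Compute FOLLOW by fixpoint:
FOLLOW(S) := {$}
iter 1:
  A→B a A: FOLLOW(B) ⊇ FIRST(a) = {a}; new: +{a}
  B→A A b: FOLLOW(A) ⊇ FIRST(A) = {c}; new: +{c}
  B→A A b: FOLLOW(A) ⊇ FIRST(b) = {b}; new: +{b}
  S→a B: FOLLOW(B) ⊇ FOLLOW(S) ⊇ {$}; new: +{$}
  S→c A: FOLLOW(A) ⊇ FOLLOW(S) ⊇ {$}; new: +{$}
  FOLLOW(S)={$}  FOLLOW(A)={$,b,c}  FOLLOW(B)={$,a}
iter 2: (stable)
  FOLLOW(S)={$}  FOLLOW(A)={$,b,c}  FOLLOW(B)={$,a}

FOLLOW(B) = ["$", "a"]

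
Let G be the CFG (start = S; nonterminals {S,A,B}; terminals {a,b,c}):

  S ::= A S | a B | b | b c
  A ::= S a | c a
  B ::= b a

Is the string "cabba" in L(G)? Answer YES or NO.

Convert to CNF:
  S -> A S | T0 B | T2 T1 | b
  A -> S T0 | T1 T0
  B -> T2 T0
  T0 -> a
  T1 -> c
  T2 -> b

Fill CYK table bottom-up:
  cell(0,0) c: {T1}  orig:{}
  cell(1,1) a: {T0}  orig:{}
  cell(2,2) b: {S,T2}  orig:{S}
  cell(3,3) b: {S,T2}  orig:{S}
  cell(4,4) a: {T0}  orig:{}
  cell(0,1) ca: {A}
  cell(1,2) ab: ∅
  cell(2,3) bb: ∅
  cell(3,4) ba: {A,B}
  cell(0,2) cab: {S}
  cell(1,3) abb: ∅
  cell(2,4) bba: ∅
  cell(0,3) cabb: ∅
  cell(1,4) abba: ∅
  cell(0,4) cabba: ∅

S ∉ T[0,4] ⇒ NO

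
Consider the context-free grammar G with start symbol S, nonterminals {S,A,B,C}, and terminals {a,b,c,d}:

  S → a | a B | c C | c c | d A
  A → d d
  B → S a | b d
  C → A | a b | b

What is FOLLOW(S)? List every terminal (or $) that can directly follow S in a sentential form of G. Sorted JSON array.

Compute FIRST by fixpoint:
round 1:
  A via A→d d: +{d}
  B via B→b d: +{b}
  C via C→A: +{d}
  C via C→a b: +{a}
  C via C→b: +{b}
  S via S→a: +{a}
  S via S→c C: +{c}
  S via S→d A: +{d}
  S: {a,c,d}  A: {d}  B: {b}  C: {a,b,d}
round 2:
  B via B→S a: +{a,c,d}
  S: {a,c,d}  A: {d}  B: {a,b,c,d}  C: {a,b,d}
round 3: (stable)
  S: {a,c,d}  A: {d}  B: {a,b,c,d}  C: {a,b,d}

FOLLOW iteration:
FOLLOW(S) := {$}
iter 1:
  B→S a: FOLLOW(S) ⊇ FIRST(a) = {a}; new: +{a}
  S→a B: FOLLOW(B) ⊇ FOLLOW(S) ⊇ {$,a}; new: +{$,a}
  S→c C: FOLLOW(C) ⊇ FOLLOW(S) ⊇ {$,a}; new: +{$,a}
  S→d A: FOLLOW(A) ⊇ FOLLOW(S) ⊇ {$,a}; new: +{$,a}
  FOLLOW[S]={$,a}  FOLLOW[A]={$,a}  FOLLOW[B]={$,a}  FOLLOW[C]={$,a}
iter 2: (stable)
  FOLLOW[S]={$,a}  FOLLOW[A]={$,a}  FOLLOW[B]={$,a}  FOLLOW[C]={$,a}

FOLLOW(S) = ["$", "a"]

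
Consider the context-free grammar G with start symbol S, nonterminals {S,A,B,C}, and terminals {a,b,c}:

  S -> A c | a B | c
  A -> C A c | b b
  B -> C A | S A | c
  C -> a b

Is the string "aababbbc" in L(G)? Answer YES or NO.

CNF form of G:
  S -> A T0 | T2 B | c
  A -> C X3 | T1 T1
  B -> C A | S A | c
  C -> T2 T1
  T0 -> c
  T1 -> b
  T2 -> a
  X3 -> A T0

CYK table (by increasing span):
  [0..0]={T2}  "a"  orig:{}
  [1..1]={T2}  "a"  orig:{}
  [2..2]={T1}  "b"  orig:{}
  [3..3]={T2}  "a"  orig:{}
  [4..4]={T1}  "b"  orig:{}
  [5..5]={T1}  "b"  orig:{}
  [6..6]={T1}  "b"  orig:{}
  [7..7]={B,S,T0}  "c"  orig:{B,S}
  [0..1]=∅  "aa"
  [1..2]={C}  "ab"
  [2..3]=∅  "ba"
  [3..4]={C}  "ab"
  [4..5]={A}  "bb"
  [5..6]={A}  "bb"
  [6..7]=∅  "bc"
  [0..2]=∅  "aab"
  [1..3]=∅  "aba"
  [2..4]=∅  "bab"
  [3..5]=∅  "abb"
  [4..6]=∅  "bbb"
  [5..7]={S,X3}  "bbc"  orig:{S}
  [0..3]=∅  "aaba"
  [1..4]=∅  "abab"
  [2..5]=∅  "babb"
  [3..6]={B}  "abbb"
  [4..7]=∅  "bbbc"
  [0..4]=∅  "aabab"
  [1..5]=∅  "ababb"
  [2..6]=∅  "babbb"
  [3..7]={A}  "abbbc"
  [0..5]=∅  "aababb"
  [1..6]=∅  "ababbb"
  [2..7]=∅  "babbbc"
  [0..6]=∅  "aababbb"
  [1..7]={B}  "ababbbc"
  [0..7]={S}  "aababbbc"

S ∈ T[0,7] ⇒ YES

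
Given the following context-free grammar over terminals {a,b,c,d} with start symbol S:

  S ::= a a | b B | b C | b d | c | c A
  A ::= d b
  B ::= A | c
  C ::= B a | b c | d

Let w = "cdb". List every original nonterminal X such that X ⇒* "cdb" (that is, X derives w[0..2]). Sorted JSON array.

CNF form of G:
  S -> T1 B | T1 C | T1 T0 | T2 T2 | T3 A | c
  A -> T0 T1
  B -> T0 T1 | c
  C -> B T2 | T1 T3 | d
  T0 -> d
  T1 -> b
  T2 -> a
  T3 -> c

Fill CYK table bottom-up — only the sub-triangle for w[0..2]:
  T[0,0] 'c' = {B,S,T3}  orig:{B,S}
  T[1,1] 'd' = {C,T0}  orig:{C}
  T[2,2] 'b' = {T1}  orig:{}
  T[0,1] 'cd' = ∅
  T[1,2] 'db' = {A,B}
  T[0,2] 'cdb' = {S}

Original NTs in T[0,2] deriving "cdb": ["S"]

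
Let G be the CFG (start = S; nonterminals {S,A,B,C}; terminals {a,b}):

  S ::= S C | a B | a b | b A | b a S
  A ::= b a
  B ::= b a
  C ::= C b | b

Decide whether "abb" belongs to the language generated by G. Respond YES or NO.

Convert to CNF:
  S -> S C | T0 A | T0 X2 | T1 B | T1 T0
  A -> T0 T1
  B -> T0 T1
  C -> C T0 | b
  T0 -> b
  T1 -> a
  X2 -> T1 S

CYK fill:
  cell(0,0) a: {T1}  orig:{}
  cell(1,1) b: {C,T0}  orig:{C}
  cell(2,2) b: {C,T0}  orig:{C}
  cell(0,1) ab: {S}
  cell(1,2) bb: {C}
  cell(0,2) abb: {S}

S ∈ T[0,2] ⇒ YES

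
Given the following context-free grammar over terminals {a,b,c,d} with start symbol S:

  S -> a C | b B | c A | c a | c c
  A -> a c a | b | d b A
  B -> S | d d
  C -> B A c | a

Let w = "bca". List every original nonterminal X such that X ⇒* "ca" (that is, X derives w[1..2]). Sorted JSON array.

CNF form of G:
  S -> T0 C | T1 A | T1 T0 | T1 T1 | T3 B
  A -> T0 X4 | T2 X5 | b
  B -> T0 C | T1 A | T1 T0 | T1 T1 | T2 T2 | T3 B
  C -> B X6 | a
  T0 -> a
  T1 -> c
  T2 -> d
  T3 -> b
  X4 -> T1 T0
  X5 -> T3 A
  X6 -> A T1

CYK fill, restricted to cells inside w[1..2]:
  cell(1,1) c: {T1}  orig:{}
  cell(2,2) a: {C,T0}  orig:{C}
  cell(1,2) ca: {B,S,X4}  orig:{B,S}

Original NTs in T[1,2] deriving "ca": ["B", "S"]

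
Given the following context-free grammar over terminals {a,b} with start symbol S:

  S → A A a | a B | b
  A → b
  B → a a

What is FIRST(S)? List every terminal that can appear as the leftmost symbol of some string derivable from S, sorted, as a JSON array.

FIRST sets, iterate to fixpoint:
iter 1:
  A via A→b: +{b}
  B via B→a a: +{a}
  S via S→A A a: +{b}
  S via S→a B: +{a}
  FIRST[S]={a,b}  FIRST[A]={b}  FIRST[B]={a}
iter 2: done
  FIRST[S]={a,b}  FIRST[A]={b}  FIRST[B]={a}

FIRST(S) = ["a", "b"]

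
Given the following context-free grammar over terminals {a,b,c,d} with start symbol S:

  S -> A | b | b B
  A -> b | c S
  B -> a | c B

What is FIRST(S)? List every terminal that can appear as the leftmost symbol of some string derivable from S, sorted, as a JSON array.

FIRST sets, iterate to fixpoint:
[1]
  A via A→b: +{b}
  A via A→c S: +{c}
  B via B→a: +{a}
  B via B→c B: +{c}
  S via S→A: +{b,c}
  FIRST[S]={b,c}  FIRST[A]={b,c}  FIRST[B]={a,c}
[2] (stable)
  FIRST[S]={b,c}  FIRST[A]={b,c}  FIRST[B]={a,c}

FIRST(S) = ["b", "c"]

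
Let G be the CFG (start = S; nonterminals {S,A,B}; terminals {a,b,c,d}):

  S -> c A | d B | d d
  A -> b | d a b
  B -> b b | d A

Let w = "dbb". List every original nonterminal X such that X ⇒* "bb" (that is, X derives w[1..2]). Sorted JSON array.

CNF form of G:
  S -> T0 B | T0 T0 | T3 A
  A -> T0 X4 | b
  B -> T0 A | T2 T2
  T0 -> d
  T1 -> a
  T2 -> b
  T3 -> c
  X4 -> T1 T2

Fill CYK table bottom-up, restricted to cells inside w[1..2]:
  T[1,1] 'b' = {A,T2}  orig:{A}
  T[2,2] 'b' = {A,T2}  orig:{A}
  T[1,2] 'bb' = {B}

Original NTs in T[1,2] deriving "bb": ["B"]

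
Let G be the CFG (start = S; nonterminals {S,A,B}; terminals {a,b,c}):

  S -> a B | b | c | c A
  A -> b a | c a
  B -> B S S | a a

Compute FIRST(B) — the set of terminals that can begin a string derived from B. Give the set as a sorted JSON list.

FIRST sets, iterate to fixpoint:
pass 1:
  A via A→b a: +{b}
  A via A→c a: +{c}
  B via B→a a: +{a}
  S via S→a B: +{a}
  S via S→b: +{b}
  S via S→c: +{c}
  S: {a,b,c}  A: {b,c}  B: {a}
pass 2: done
  S: {a,b,c}  A: {b,c}  B: {a}

FIRST(B) = ["a"]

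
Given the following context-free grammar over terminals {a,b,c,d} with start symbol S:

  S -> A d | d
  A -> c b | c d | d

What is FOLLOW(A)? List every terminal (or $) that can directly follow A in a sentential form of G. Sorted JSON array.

FIRST sets, iterate to fixpoint:
[1]
  A via A→c b: +{c}
  A via A→d: +{d}
  S via S→A d: +{c,d}
  FIRST(S)={c,d}  FIRST(A)={c,d}
[2] (stable)
  FIRST(S)={c,d}  FIRST(A)={c,d}

FOLLOW sets:
seed FOLLOW(S) with $
round 1:
  S→A d: FOLLOW(A) ⊇ FIRST(d) = {d}; new: +{d}
  FOLLOW[S]={$}  FOLLOW[A]={d}
round 2: (no change)
  FOLLOW[S]={$}  FOLLOW[A]={d}

FOLLOW(A) = ["d"]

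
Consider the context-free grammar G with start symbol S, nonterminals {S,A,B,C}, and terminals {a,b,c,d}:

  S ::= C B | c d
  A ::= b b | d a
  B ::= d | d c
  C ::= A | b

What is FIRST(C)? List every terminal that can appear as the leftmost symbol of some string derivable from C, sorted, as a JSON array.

FIRST sets, iterate to fixpoint:
[1]
  A via A→b b: +{b}
  A via A→d a: +{d}
  B via B→d: +{d}
  C via C→A: +{b,d}
  S via S→C B: +{b,d}
  S via S→c d: +{c}
  FIRST(S)={b,c,d}  FIRST(A)={b,d}  FIRST(B)={d}  FIRST(C)={b,d}
[2] (no change)
  FIRST(S)={b,c,d}  FIRST(A)={b,d}  FIRST(B)={d}  FIRST(C)={b,d}

FIRST(C) = ["b", "d"]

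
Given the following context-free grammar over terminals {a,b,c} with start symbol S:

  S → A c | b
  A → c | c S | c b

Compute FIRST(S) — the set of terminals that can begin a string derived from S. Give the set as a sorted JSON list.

FIRST sets, iterate to fixpoint:
iter 1:
  A via A→c: +{c}
  S via S→A c: +{c}
  S via S→b: +{b}
  FIRST(S)={b,c}  FIRST(A)={c}
iter 2: done
  FIRST(S)={b,c}  FIRST(A)={c}

FIRST(S) = ["b", "c"]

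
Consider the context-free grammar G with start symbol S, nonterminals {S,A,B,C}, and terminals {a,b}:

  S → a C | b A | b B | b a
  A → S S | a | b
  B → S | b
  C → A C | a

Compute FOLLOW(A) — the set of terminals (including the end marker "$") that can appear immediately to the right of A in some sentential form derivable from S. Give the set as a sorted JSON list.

FIRST iteration:
iter 1:
  A via A→a: +{a}
  A via A→b: +{b}
  B via B→b: +{b}
  C via C→A C: +{a,b}
  S via S→a C: +{a}
  S via S→b A: +{b}
  FIRST(S)={a,b}  FIRST(A)={a,b}  FIRST(B)={b}  FIRST(C)={a,b}
iter 2:
  B via B→S: +{a}
  FIRST(S)={a,b}  FIRST(A)={a,b}  FIRST(B)={a,b}  FIRST(C)={a,b}
iter 3: (no change)
  FIRST(S)={a,b}  FIRST(A)={a,b}  FIRST(B)={a,b}  FIRST(C)={a,b}

FOLLOW sets:
FOLLOW(S) := {$}
[1]
  A→S S: FOLLOW(S) ⊇ FIRST(S) = {a,b}; new: +{a,b}
  C→A C: FOLLOW(A) ⊇ FIRST(C) = {a,b}; new: +{a,b}
  S→a C: FOLLOW(C) ⊇ FOLLOW(S) ⊇ {$,a,b}; new: +{$,a,b}
  S→b A: FOLLOW(A) ⊇ FOLLOW(S) ⊇ {$,a,b}; new: +{$}
  S→b B: FOLLOW(B) ⊇ FOLLOW(S) ⊇ {$,a,b}; new: +{$,a,b}
  S: {$,a,b}  A: {$,a,b}  B: {$,a,b}  C: {$,a,b}
[2] — fixpoint
  S: {$,a,b}  A: {$,a,b}  B: {$,a,b}  C: {$,a,b}

FOLLOW(A) = ["$", "a", "b"]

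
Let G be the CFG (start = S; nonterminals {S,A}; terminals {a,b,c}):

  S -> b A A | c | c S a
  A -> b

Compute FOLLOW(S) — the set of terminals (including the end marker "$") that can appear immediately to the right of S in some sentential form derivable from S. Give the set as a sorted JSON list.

FIRST sets, iterate to fixpoint:
pass 1:
  A via A→b: +{b}
  S via S→b A A: +{b}
  S via S→c: +{c}
  FIRST[S]={b,c}  FIRST[A]={b}
pass 2: (no change)
  FIRST[S]={b,c}  FIRST[A]={b}

FOLLOW iteration:
initialize: $ ∈ FOLLOW(S)
round 1:
  S→b A A: FOLLOW(A) ⊇ FIRST(A) = {b}; new: +{b}
  S→b A A: FOLLOW(A) ⊇ FOLLOW(S) ⊇ {$}; new: +{$}
  S→c S a: FOLLOW(S) ⊇ FIRST(a) = {a}; new: +{a}
  FOLLOW(S)={$,a}  FOLLOW(A)={$,b}
round 2:
  S→b A A: FOLLOW(A) ⊇ FOLLOW(S) ⊇ {$,a}; new: +{a}
  FOLLOW(S)={$,a}  FOLLOW(A)={$,a,b}
round 3: — fixpoint
  FOLLOW(S)={$,a}  FOLLOW(A)={$,a,b}

FOLLOW(S) = ["$", "a"]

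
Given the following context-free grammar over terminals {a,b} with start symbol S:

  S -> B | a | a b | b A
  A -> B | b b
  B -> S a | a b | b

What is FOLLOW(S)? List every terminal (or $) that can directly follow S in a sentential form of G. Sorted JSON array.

Compute FIRST by fixpoint:
iter 1:
  A via A→b b: +{b}
  B via B→a b: +{a}
  B via B→b: +{b}
  S via S→B: +{a,b}
  FIRST(S)={a,b}  FIRST(A)={b}  FIRST(B)={a,b}
iter 2:
  A via A→B: +{a}
  FIRST(S)={a,b}  FIRST(A)={a,b}  FIRST(B)={a,b}
iter 3: — fixpoint
  FIRST(S)={a,b}  FIRST(A)={a,b}  FIRST(B)={a,b}

FOLLOW sets:
seed FOLLOW(S) with $
[1]
  B→S a: FOLLOW(S) ⊇ FIRST(a) = {a}; new: +{a}
  S→B: FOLLOW(B) ⊇ FOLLOW(S) ⊇ {$,a}; new: +{$,a}
  S→b A: FOLLOW(A) ⊇ FOLLOW(S) ⊇ {$,a}; new: +{$,a}
  FOLLOW(S)={$,a}  FOLLOW(A)={$,a}  FOLLOW(B)={$,a}
[2] (no change)
  FOLLOW(S)={$,a}  FOLLOW(A)={$,a}  FOLLOW(B)={$,a}

FOLLOW(S) = ["$", "a"]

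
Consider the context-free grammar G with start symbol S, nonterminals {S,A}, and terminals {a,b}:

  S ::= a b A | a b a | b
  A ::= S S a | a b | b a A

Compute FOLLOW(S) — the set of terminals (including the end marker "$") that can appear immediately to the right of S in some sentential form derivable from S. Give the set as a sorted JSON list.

FIRST sets, iterate to fixpoint:
pass 1:
  A via A→a b: +{a}
  A via A→b a A: +{b}
  S via S→a b A: +{a}
  S via S→b: +{b}
  FIRST[S]={a,b}  FIRST[A]={a,b}
pass 2: (no change)
  FIRST[S]={a,b}  FIRST[A]={a,b}

FOLLOW sets:
initialize: $ ∈ FOLLOW(S)
pass 1:
  A→S S a: FOLLOW(S) ⊇ FIRST(S) = {a,b}; new: +{a,b}
  S→a b A: FOLLOW(A) ⊇ FOLLOW(S) ⊇ {$,a,b}; new: +{$,a,b}
  FOLLOW[S]={$,a,b}  FOLLOW[A]={$,a,b}
pass 2: (stable)
  FOLLOW[S]={$,a,b}  FOLLOW[A]={$,a,b}

FOLLOW(S) = ["$", "a", "b"]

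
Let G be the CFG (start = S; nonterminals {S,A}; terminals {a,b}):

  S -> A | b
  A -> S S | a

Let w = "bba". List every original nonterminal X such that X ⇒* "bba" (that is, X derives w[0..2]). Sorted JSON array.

CNF form of G:
  S -> S S | a | b
  A -> S S | a

Fill CYK table bottom-up, restricted to cells inside w[0..2]:
  [0..0]={S}  "b"
  [1..1]={S}  "b"
  [2..2]={A,S}  "a"
  [0..1]={A,S}  "bb"
  [1..2]={A,S}  "ba"
  [0..2]={A,S}  "bba"

Original NTs in T[0,2] deriving "bba": ["A", "S"]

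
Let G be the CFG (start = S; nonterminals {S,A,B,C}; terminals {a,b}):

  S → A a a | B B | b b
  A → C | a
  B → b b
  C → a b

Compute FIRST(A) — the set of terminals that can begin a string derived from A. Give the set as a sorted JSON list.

FIRST iteration:
round 1:
  A via A→a: +{a}
  B via B→b b: +{b}
  C via C→a b: +{a}
  S via S→A a a: +{a}
  S via S→B B: +{b}
  FIRST(S)={a,b}  FIRST(A)={a}  FIRST(B)={b}  FIRST(C)={a}
round 2: (no change)
  FIRST(S)={a,b}  FIRST(A)={a}  FIRST(B)={b}  FIRST(C)={a}

FIRST(A) = ["a"]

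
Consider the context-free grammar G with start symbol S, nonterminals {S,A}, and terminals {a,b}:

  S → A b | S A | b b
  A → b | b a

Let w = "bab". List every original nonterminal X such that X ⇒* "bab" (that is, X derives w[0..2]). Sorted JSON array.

CNF form of G:
  S -> A T0 | S A | T0 T0
  A -> T0 T1 | b
  T0 -> b
  T1 -> a

Fill CYK table bottom-up — only the sub-triangle for w[0..2]:
  cell(0,0) b: {A,T0}  orig:{A}
  cell(1,1) a: {T1}  orig:{}
  cell(2,2) b: {A,T0}  orig:{A}
  cell(0,1) ba: {A}
  cell(1,2) ab: ∅
  cell(0,2) bab: {S}

Original NTs in T[0,2] deriving "bab": ["S"]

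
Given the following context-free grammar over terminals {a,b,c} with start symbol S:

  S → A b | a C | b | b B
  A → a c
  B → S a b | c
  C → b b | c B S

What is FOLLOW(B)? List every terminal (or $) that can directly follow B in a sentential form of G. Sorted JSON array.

FIRST iteration:
iter 1:
  A via A→a c: +{a}
  B via B→c: +{c}
  C via C→b b: +{b}
  C via C→c B S: +{c}
  S via S→A b: +{a}
  S via S→b: +{b}
  FIRST[S]={a,b}  FIRST[A]={a}  FIRST[B]={c}  FIRST[C]={b,c}
iter 2:
  B via B→S a b: +{a,b}
  FIRST[S]={a,b}  FIRST[A]={a}  FIRST[B]={a,b,c}  FIRST[C]={b,c}
iter 3: (stable)
  FIRST[S]={a,b}  FIRST[A]={a}  FIRST[B]={a,b,c}  FIRST[C]={b,c}

Compute FOLLOW by fixpoint:
FOLLOW(S) := {$}
[1]
  B→S a b: FOLLOW(S) ⊇ FIRST(a) = {a}; new: +{a}
  C→c B S: FOLLOW(B) ⊇ FIRST(S) = {a,b}; new: +{a,b}
  S→A b: FOLLOW(A) ⊇ FIRST(b) = {b}; new: +{b}
  S→a C: FOLLOW(C) ⊇ FOLLOW(S) ⊇ {$,a}; new: +{$,a}
  S→b B: FOLLOW(B) ⊇ FOLLOW(S) ⊇ {$,a}; new: +{$}
  FOLLOW(S)={$,a}  FOLLOW(A)={b}  FOLLOW(B)={$,a,b}  FOLLOW(C)={$,a}
[2] (stable)
  FOLLOW(S)={$,a}  FOLLOW(A)={b}  FOLLOW(B)={$,a,b}  FOLLOW(C)={$,a}

FOLLOW(B) = ["$", "a", "b"]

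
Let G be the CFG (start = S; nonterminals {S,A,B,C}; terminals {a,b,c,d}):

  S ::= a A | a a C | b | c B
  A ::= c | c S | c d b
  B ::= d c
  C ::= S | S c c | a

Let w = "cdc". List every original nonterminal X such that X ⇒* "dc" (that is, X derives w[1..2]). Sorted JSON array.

CNF form of G:
  S -> T0 B | T3 A | T3 X7 | b
  A -> T0 S | T0 X4 | c
  B -> T1 T0
  C -> S X5 | T0 B | T3 A | T3 X6 | a | b
  T0 -> c
  T1 -> d
  T2 -> b
  T3 -> a
  X4 -> T1 T2
  X5 -> T0 T0
  X6 -> T3 C
  X7 -> T3 C

Fill CYK table bottom-up — only the sub-triangle for w[1..2]:
  T[1,1] 'd' = {T1}  orig:{}
  T[2,2] 'c' = {A,T0}  orig:{A}
  T[1,2] 'dc' = {B}

Original NTs in T[1,2] deriving "dc": ["B"]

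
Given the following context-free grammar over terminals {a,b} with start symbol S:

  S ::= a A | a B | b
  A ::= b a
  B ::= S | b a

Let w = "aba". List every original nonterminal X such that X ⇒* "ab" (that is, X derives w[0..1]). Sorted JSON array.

Convert to CNF:
  S -> T1 A | T1 B | b
  A -> T0 T1
  B -> T0 T1 | T1 A | T1 B | b
  T0 -> b
  T1 -> a

CYK fill — only the sub-triangle for w[0..1]:
  cell(0,0) a: {T1}  orig:{}
  cell(1,1) b: {B,S,T0}  orig:{B,S}
  cell(0,1) ab: {B,S}

Original NTs in T[0,1] deriving "ab": ["B", "S"]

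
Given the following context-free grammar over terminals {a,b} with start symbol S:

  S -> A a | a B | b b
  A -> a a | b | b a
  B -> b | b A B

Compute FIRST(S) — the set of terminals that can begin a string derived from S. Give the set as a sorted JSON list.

FIRST iteration:
round 1:
  A via A→a a: +{a}
  A via A→b: +{b}
  B via B→b: +{b}
  S via S→A a: +{a,b}
  FIRST[S]={a,b}  FIRST[A]={a,b}  FIRST[B]={b}
round 2: — fixpoint
  FIRST[S]={a,b}  FIRST[A]={a,b}  FIRST[B]={b}

FIRST(S) = ["a", "b"]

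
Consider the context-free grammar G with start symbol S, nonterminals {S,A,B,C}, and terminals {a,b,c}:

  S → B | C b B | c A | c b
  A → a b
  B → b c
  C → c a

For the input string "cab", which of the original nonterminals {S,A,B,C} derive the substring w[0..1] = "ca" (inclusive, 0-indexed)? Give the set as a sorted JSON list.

Convert to CNF:
  S -> C X3 | T1 T2 | T2 A | T2 T1
  A -> T0 T1
  B -> T1 T2
  C -> T2 T0
  T0 -> a
  T1 -> b
  T2 -> c
  X3 -> T1 B

Fill CYK table bottom-up — only the sub-triangle for w[0..1]:
  T[0,0] 'c' = {T2}  orig:{}
  T[1,1] 'a' = {T0}  orig:{}
  T[0,1] 'ca' = {C}

Original NTs in T[0,1] deriving "ca": ["C"]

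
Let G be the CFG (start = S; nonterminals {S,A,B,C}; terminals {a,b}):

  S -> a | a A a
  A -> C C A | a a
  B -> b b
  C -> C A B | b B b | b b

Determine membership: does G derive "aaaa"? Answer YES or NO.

Convert to CNF:
  S -> T0 X5 | a
  A -> C X2 | T0 T0
  B -> T1 T1
  C -> C X3 | T1 T1 | T1 X4
  T0 -> a
  T1 -> b
  X2 -> C A
  X3 -> A B
  X4 -> B T1
  X5 -> A T0

CYK table (by increasing span):
  T[0,0] 'a' = {S,T0}  orig:{S}
  T[1,1] 'a' = {S,T0}  orig:{S}
  T[2,2] 'a' = {S,T0}  orig:{S}
  T[3,3] 'a' = {S,T0}  orig:{S}
  T[0,1] 'aa' = {A}
  T[1,2] 'aa' = {A}
  T[2,3] 'aa' = {A}
  T[0,2] 'aaa' = {X5}  orig:{}
  T[1,3] 'aaa' = {X5}  orig:{}
  T[0,3] 'aaaa' = {S}

S ∈ T[0,3] ⇒ YES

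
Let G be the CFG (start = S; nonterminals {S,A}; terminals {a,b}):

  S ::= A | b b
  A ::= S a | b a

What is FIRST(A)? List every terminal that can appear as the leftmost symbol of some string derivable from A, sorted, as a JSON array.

Compute FIRST by fixpoint:
[1]
  A via A→b a: +{b}
  S via S→A: +{b}
  FIRST[S]={b}  FIRST[A]={b}
[2] done
  FIRST[S]={b}  FIRST[A]={b}

FIRST(A) = ["b"]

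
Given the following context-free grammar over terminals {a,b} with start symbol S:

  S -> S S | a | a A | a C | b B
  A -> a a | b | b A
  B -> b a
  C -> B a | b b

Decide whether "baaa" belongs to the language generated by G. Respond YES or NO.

Convert to CNF:
  S -> S S | T0 A | T0 C | T1 B | a
  A -> T0 T0 | T1 A | b
  B -> T1 T0
  C -> B T0 | T1 T1
  T0 -> a
  T1 -> b

CYK fill:
  [0..0]={A,T1}  "b"  orig:{A}
  [1..1]={S,T0}  "a"  orig:{S}
  [2..2]={S,T0}  "a"  orig:{S}
  [3..3]={S,T0}  "a"  orig:{S}
  [0..1]={B}  "ba"
  [1..2]={A,S}  "aa"
  [2..3]={A,S}  "aa"
  [0..2]={A,C}  "baa"
  [1..3]={S}  "aaa"
  [0..3]=∅  "baaa"

S ∉ T[0,3] ⇒ NO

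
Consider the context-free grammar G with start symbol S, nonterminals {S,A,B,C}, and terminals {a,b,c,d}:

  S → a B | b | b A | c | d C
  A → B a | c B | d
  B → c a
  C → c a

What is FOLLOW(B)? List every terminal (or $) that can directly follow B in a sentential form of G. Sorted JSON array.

Compute FIRST by fixpoint:
iter 1:
  A via A→c B: +{c}
  A via A→d: +{d}
  B via B→c a: +{c}
  C via C→c a: +{c}
  S via S→a B: +{a}
  S via S→b: +{b}
  S via S→c: +{c}
  S via S→d C: +{d}
  S: {a,b,c,d}  A: {c,d}  B: {c}  C: {c}
iter 2: — fixpoint
  S: {a,b,c,d}  A: {c,d}  B: {c}  C: {c}

Compute FOLLOW by fixpoint:
initialize: $ ∈ FOLLOW(S)
iter 1:
  A→B a: FOLLOW(B) ⊇ FIRST(a) = {a}; new: +{a}
  S→a B: FOLLOW(B) ⊇ FOLLOW(S) ⊇ {$}; new: +{$}
  S→b A: FOLLOW(A) ⊇ FOLLOW(S) ⊇ {$}; new: +{$}
  S→d C: FOLLOW(C) ⊇ FOLLOW(S) ⊇ {$}; new: +{$}
  FOLLOW(S)={$}  FOLLOW(A)={$}  FOLLOW(B)={$,a}  FOLLOW(C)={$}
iter 2: done
  FOLLOW(S)={$}  FOLLOW(A)={$}  FOLLOW(B)={$,a}  FOLLOW(C)={$}

FOLLOW(B) = ["$", "a"]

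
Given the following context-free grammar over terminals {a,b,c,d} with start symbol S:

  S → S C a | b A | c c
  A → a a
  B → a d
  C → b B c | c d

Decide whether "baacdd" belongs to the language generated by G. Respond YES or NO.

CNF form of G:
  S -> S X5 | T2 A | T3 T3
  A -> T0 T0
  B -> T0 T1
  C -> T2 X4 | T3 T1
  T0 -> a
  T1 -> d
  T2 -> b
  T3 -> c
  X4 -> B T3
  X5 -> C T0

CYK fill:
  cell(0,0) b: {T2}  orig:{}
  cell(1,1) a: {T0}  orig:{}
  cell(2,2) a: {T0}  orig:{}
  cell(3,3) c: {T3}  orig:{}
  cell(4,4) d: {T1}  orig:{}
  cell(5,5) d: {T1}  orig:{}
  cell(0,1) ba: ∅
  cell(1,2) aa: {A}
  cell(2,3) ac: ∅
  cell(3,4) cd: {C}
  cell(4,5) dd: ∅
  cell(0,2) baa: {S}
  cell(1,3) aac: ∅
  cell(2,4) acd: ∅
  cell(3,5) cdd: ∅
  cell(0,3) baac: ∅
  cell(1,4) aacd: ∅
  cell(2,5) acdd: ∅
  cell(0,4) baacd: ∅
  cell(1,5) aacdd: ∅
  cell(0,5) baacdd: ∅

S ∉ T[0,5] ⇒ NO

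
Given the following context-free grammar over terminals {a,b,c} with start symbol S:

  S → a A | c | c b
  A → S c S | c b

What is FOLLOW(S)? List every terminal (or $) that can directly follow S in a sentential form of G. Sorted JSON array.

FIRST sets, iterate to fixpoint:
round 1:
  A via A→c b: +{c}
  S via S→a A: +{a}
  S via S→c: +{c}
  FIRST(S)={a,c}  FIRST(A)={c}
round 2:
  A via A→S c S: +{a}
  FIRST(S)={a,c}  FIRST(A)={a,c}
round 3: (no change)
  FIRST(S)={a,c}  FIRST(A)={a,c}

FOLLOW iteration:
FOLLOW(S) := {$}
pass 1:
  A→S c S: FOLLOW(S) ⊇ FIRST(c) = {c}; new: +{c}
  S→a A: FOLLOW(A) ⊇ FOLLOW(S) ⊇ {$,c}; new: +{$,c}
  FOLLOW(S)={$,c}  FOLLOW(A)={$,c}
pass 2: — fixpoint
  FOLLOW(S)={$,c}  FOLLOW(A)={$,c}

FOLLOW(S) = ["$", "c"]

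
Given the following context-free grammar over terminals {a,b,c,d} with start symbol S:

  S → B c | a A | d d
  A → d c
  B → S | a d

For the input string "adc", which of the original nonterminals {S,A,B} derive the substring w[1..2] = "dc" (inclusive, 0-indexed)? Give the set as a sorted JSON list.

CNF form of G:
  S -> B T1 | T0 T0 | T2 A
  A -> T0 T1
  B -> B T1 | T0 T0 | T2 A | T2 T0
  T0 -> d
  T1 -> c
  T2 -> a

Fill CYK table bottom-up — only the sub-triangle for w[1..2]:
  T[1,1] 'd' = {T0}  orig:{}
  T[2,2] 'c' = {T1}  orig:{}
  T[1,2] 'dc' = {A}

Original NTs in T[1,2] deriving "dc": ["A"]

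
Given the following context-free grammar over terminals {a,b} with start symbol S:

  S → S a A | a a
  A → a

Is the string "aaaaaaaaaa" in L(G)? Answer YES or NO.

Convert to CNF:
  S -> S X1 | T0 T0
  A -> a
  T0 -> a
  X1 -> T0 A

CYK fill:
  T[0,0] 'a' = {A,T0}  orig:{A}
  T[1,1] 'a' = {A,T0}  orig:{A}
  T[2,2] 'a' = {A,T0}  orig:{A}
  T[3,3] 'a' = {A,T0}  orig:{A}
  T[4,4] 'a' = {A,T0}  orig:{A}
  T[5,5] 'a' = {A,T0}  orig:{A}
  T[6,6] 'a' = {A,T0}  orig:{A}
  T[7,7] 'a' = {A,T0}  orig:{A}
  T[8,8] 'a' = {A,T0}  orig:{A}
  T[9,9] 'a' = {A,T0}  orig:{A}
  T[0,1] 'aa' = {S,X1}  orig:{S}
  T[1,2] 'aa' = {S,X1}  orig:{S}
  T[2,3] 'aa' = {S,X1}  orig:{S}
  T[3,4] 'aa' = {S,X1}  orig:{S}
  T[4,5] 'aa' = {S,X1}  orig:{S}
  T[5,6] 'aa' = {S,X1}  orig:{S}
  T[6,7] 'aa' = {S,X1}  orig:{S}
  T[7,8] 'aa' = {S,X1}  orig:{S}
  T[8,9] 'aa' = {S,X1}  orig:{S}
  T[0,2] 'aaa' = ∅
  T[1,3] 'aaa' = ∅
  T[2,4] 'aaa' = ∅
  T[3,5] 'aaa' = ∅
  T[4,6] 'aaa' = ∅
  T[5,7] 'aaa' = ∅
  T[6,8] 'aaa' = ∅
  T[7,9] 'aaa' = ∅
  T[0,3] 'aaaa' = {S}
  T[1,4] 'aaaa' = {S}
  T[2,5] 'aaaa' = {S}
  T[3,6] 'aaaa' = {S}
  T[4,7] 'aaaa' = {S}
  T[5,8] 'aaaa' = {S}
  T[6,9] 'aaaa' = {S}
  T[0,4] 'aaaaa' = ∅
  T[1,5] 'aaaaa' = ∅
  T[2,6] 'aaaaa' = ∅
  T[3,7] 'aaaaa' = ∅
  T[4,8] 'aaaaa' = ∅
  T[5,9] 'aaaaa' = ∅
  T[0,5] 'aaaaaa' = {S}
  T[1,6] 'aaaaaa' = {S}
  T[2,7] 'aaaaaa' = {S}
  T[3,8] 'aaaaaa' = {S}
  T[4,9] 'aaaaaa' = {S}
  T[0,6] 'aaaaaaa' = ∅
  T[1,7] 'aaaaaaa' = ∅
  T[2,8] 'aaaaaaa' = ∅
  T[3,9] 'aaaaaaa' = ∅
  T[0,7] 'aaaaaaaa' = {S}
  T[1,8] 'aaaaaaaa' = {S}
  T[2,9] 'aaaaaaaa' = {S}
  T[0,8] 'aaaaaaaaa' = ∅
  T[1,9] 'aaaaaaaaa' = ∅
  T[0,9] 'aaaaaaaaaa' = {S}

S ∈ T[0,9] ⇒ YES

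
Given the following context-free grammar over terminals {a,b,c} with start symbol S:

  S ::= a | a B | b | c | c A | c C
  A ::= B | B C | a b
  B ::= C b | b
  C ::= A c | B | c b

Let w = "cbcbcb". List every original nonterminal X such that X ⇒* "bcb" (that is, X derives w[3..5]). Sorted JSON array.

CNF form of G:
  S -> T1 B | T2 A | T2 C | a | b | c
  A -> B C | C T0 | T1 T0 | b
  B -> C T0 | b
  C -> A T2 | C T0 | T2 T0 | b
  T0 -> b
  T1 -> a
  T2 -> c

CYK fill (cells [i..j] with 3 ≤ i ≤ j ≤ 5 only):
  T[3,3] 'b' = {A,B,C,S,T0}  orig:{A,B,C,S}
  T[4,4] 'c' = {S,T2}  orig:{S}
  T[5,5] 'b' = {A,B,C,S,T0}  orig:{A,B,C,S}
  T[3,4] 'bc' = {C}
  T[4,5] 'cb' = {C,S}
  T[3,5] 'bcb' = {A,B,C}

Original NTs in T[3,5] deriving "bcb": ["A", "B", "C"]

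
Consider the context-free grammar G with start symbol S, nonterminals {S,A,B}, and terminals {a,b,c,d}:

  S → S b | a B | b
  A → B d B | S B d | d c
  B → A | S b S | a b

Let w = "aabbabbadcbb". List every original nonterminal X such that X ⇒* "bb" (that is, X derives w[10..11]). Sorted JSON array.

CNF form of G:
  S -> S T2 | T3 B | b
  A -> B X4 | S X5 | T0 T1
  B -> B X6 | S X7 | S X8 | T0 T1 | T3 T2
  T0 -> d
  T1 -> c
  T2 -> b
  T3 -> a
  X4 -> T0 B
  X5 -> B T0
  X6 -> T0 B
  X7 -> B T0
  X8 -> T2 S

Fill CYK table bottom-up, restricted to cells inside w[10..11]:
  [10..10]={S,T2}  "b"  orig:{S}
  [11..11]={S,T2}  "b"  orig:{S}
  [10..11]={S,X8}  "bb"  orig:{S}

Original NTs in T[10,11] deriving "bb": ["S"]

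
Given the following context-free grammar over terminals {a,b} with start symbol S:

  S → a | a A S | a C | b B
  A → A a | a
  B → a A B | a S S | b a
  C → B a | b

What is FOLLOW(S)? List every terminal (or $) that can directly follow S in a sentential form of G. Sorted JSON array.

Compute FIRST by fixpoint:
[1]
  A via A→a: +{a}
  B via B→a A B: +{a}
  B via B→b a: +{b}
  C via C→B a: +{a,b}
  S via S→a: +{a}
  S via S→b B: +{b}
  FIRST[S]={a,b}  FIRST[A]={a}  FIRST[B]={a,b}  FIRST[C]={a,b}
[2] — fixpoint
  FIRST[S]={a,b}  FIRST[A]={a}  FIRST[B]={a,b}  FIRST[C]={a,b}

Compute FOLLOW by fixpoint:
seed FOLLOW(S) with $
round 1:
  A→A a: FOLLOW(A) ⊇ FIRST(a) = {a}; new: +{a}
  B→a A B: FOLLOW(A) ⊇ FIRST(B) = {a,b}; new: +{b}
  B→a S S: FOLLOW(S) ⊇ FIRST(S) = {a,b}; new: +{a,b}
  C→B a: FOLLOW(B) ⊇ FIRST(a) = {a}; new: +{a}
  S→a C: FOLLOW(C) ⊇ FOLLOW(S) ⊇ {$,a,b}; new: +{$,a,b}
  S→b B: FOLLOW(B) ⊇ FOLLOW(S) ⊇ {$,a,b}; new: +{$,b}
  FOLLOW(S)={$,a,b}  FOLLOW(A)={a,b}  FOLLOW(B)={$,a,b}  FOLLOW(C)={$,a,b}
round 2: — fixpoint
  FOLLOW(S)={$,a,b}  FOLLOW(A)={a,b}  FOLLOW(B)={$,a,b}  FOLLOW(C)={$,a,b}

FOLLOW(S) = ["$", "a", "b"]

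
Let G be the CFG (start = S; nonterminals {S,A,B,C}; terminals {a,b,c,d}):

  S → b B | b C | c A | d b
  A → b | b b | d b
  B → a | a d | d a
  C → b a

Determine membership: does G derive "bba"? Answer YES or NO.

Convert to CNF:
  S -> T0 B | T0 C | T1 T0 | T3 A
  A -> T0 T0 | T1 T0 | b
  B -> T1 T2 | T2 T1 | a
  C -> T0 T2
  T0 -> b
  T1 -> d
  T2 -> a
  T3 -> c

CYK table (by increasing span):
  [0..0]={A,T0}  "b"  orig:{A}
  [1..1]={A,T0}  "b"  orig:{A}
  [2..2]={B,T2}  "a"  orig:{B}
  [0..1]={A}  "bb"
  [1..2]={C,S}  "ba"
  [0..2]={S}  "bba"

S ∈ T[0,2] ⇒ YES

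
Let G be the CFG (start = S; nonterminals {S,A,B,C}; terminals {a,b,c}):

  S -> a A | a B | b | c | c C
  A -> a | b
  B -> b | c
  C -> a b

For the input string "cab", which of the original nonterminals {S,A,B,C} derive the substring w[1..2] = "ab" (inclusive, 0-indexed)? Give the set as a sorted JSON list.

Convert to CNF:
  S -> T0 A | T0 B | T2 C | b | c
  A -> a | b
  B -> b | c
  C -> T0 T1
  T0 -> a
  T1 -> b
  T2 -> c

CYK fill — only the sub-triangle for w[1..2]:
  cell(1,1) a: {A,T0}  orig:{A}
  cell(2,2) b: {A,B,S,T1}  orig:{A,B,S}
  cell(1,2) ab: {C,S}

Original NTs in T[1,2] deriving "ab": ["C", "S"]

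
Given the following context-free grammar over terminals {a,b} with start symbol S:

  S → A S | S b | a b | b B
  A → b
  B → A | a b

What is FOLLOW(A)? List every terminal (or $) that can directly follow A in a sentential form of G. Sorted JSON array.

FIRST sets, iterate to fixpoint:
iter 1:
  A via A→b: +{b}
  B via B→A: +{b}
  B via B→a b: +{a}
  S via S→A S: +{b}
  S via S→a b: +{a}
  S: {a,b}  A: {b}  B: {a,b}
iter 2: (no change)
  S: {a,b}  A: {b}  B: {a,b}

FOLLOW iteration:
FOLLOW(S) := {$}
pass 1:
  S→A S: FOLLOW(A) ⊇ FIRST(S) = {a,b}; new: +{a,b}
  S→S b: FOLLOW(S) ⊇ FIRST(b) = {b}; new: +{b}
  S→b B: FOLLOW(B) ⊇ FOLLOW(S) ⊇ {$,b}; new: +{$,b}
  FOLLOW(S)={$,b}  FOLLOW(A)={a,b}  FOLLOW(B)={$,b}
pass 2:
  B→A: FOLLOW(A) ⊇ FOLLOW(B) ⊇ {$,b}; new: +{$}
  FOLLOW(S)={$,b}  FOLLOW(A)={$,a,b}  FOLLOW(B)={$,b}
pass 3: (stable)
  FOLLOW(S)={$,b}  FOLLOW(A)={$,a,b}  FOLLOW(B)={$,b}

FOLLOW(A) = ["$", "a", "b"]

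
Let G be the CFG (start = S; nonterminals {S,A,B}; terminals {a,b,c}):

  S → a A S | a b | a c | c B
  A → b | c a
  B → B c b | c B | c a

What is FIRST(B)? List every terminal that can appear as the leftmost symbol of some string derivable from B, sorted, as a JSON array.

FIRST iteration:
[1]
  A via A→b: +{b}
  A via A→c a: +{c}
  B via B→c B: +{c}
  S via S→a A S: +{a}
  S via S→c B: +{c}
  S: {a,c}  A: {b,c}  B: {c}
[2] (no change)
  S: {a,c}  A: {b,c}  B: {c}

FIRST(B) = ["c"]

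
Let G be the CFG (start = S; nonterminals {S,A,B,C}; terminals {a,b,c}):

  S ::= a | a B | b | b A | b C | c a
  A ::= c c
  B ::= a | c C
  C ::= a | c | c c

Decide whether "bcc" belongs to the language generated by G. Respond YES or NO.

Convert to CNF:
  S -> T0 T1 | T1 B | T2 A | T2 C | a | b
  A -> T0 T0
  B -> T0 C | a
  C -> T0 T0 | a | c
  T0 -> c
  T1 -> a
  T2 -> b

CYK fill:
  cell(0,0) b: {S,T2}  orig:{S}
  cell(1,1) c: {C,T0}  orig:{C}
  cell(2,2) c: {C,T0}  orig:{C}
  cell(0,1) bc: {S}
  cell(1,2) cc: {A,B,C}
  cell(0,2) bcc: {S}

S ∈ T[0,2] ⇒ YES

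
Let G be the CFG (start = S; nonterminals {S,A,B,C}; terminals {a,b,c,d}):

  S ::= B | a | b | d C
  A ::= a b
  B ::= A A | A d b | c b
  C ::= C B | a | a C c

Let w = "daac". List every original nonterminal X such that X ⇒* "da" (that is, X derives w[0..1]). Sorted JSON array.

Convert to CNF:
  S -> A A | A X6 | T2 C | T3 T1 | a | b
  A -> T0 T1
  B -> A A | A X4 | T3 T1
  C -> C B | T0 X5 | a
  T0 -> a
  T1 -> b
  T2 -> d
  T3 -> c
  X4 -> T2 T1
  X5 -> C T3
  X6 -> T2 T1

Fill CYK table bottom-up — only the sub-triangle for w[0..1]:
  [0..0]={T2}  "d"  orig:{}
  [1..1]={C,S,T0}  "a"  orig:{C,S}
  [0..1]={S}  "da"

Original NTs in T[0,1] deriving "da": ["S"]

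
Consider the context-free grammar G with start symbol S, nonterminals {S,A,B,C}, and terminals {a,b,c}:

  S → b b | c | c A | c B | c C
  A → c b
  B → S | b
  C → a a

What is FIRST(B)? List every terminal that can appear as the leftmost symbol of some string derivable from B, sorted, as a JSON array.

FIRST iteration:
iter 1:
  A via A→c b: +{c}
  B via B→b: +{b}
  C via C→a a: +{a}
  S via S→b b: +{b}
  S via S→c: +{c}
  FIRST(S)={b,c}  FIRST(A)={c}  FIRST(B)={b}  FIRST(C)={a}
iter 2:
  B via B→S: +{c}
  FIRST(S)={b,c}  FIRST(A)={c}  FIRST(B)={b,c}  FIRST(C)={a}
iter 3: — fixpoint
  FIRST(S)={b,c}  FIRST(A)={c}  FIRST(B)={b,c}  FIRST(C)={a}

FIRST(B) = ["b", "c"]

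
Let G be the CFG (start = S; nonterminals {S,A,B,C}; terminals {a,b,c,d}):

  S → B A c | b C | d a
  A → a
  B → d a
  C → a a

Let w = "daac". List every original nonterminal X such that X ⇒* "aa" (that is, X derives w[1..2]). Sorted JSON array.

Convert to CNF:
  S -> B X4 | T0 T1 | T3 C
  A -> a
  B -> T0 T1
  C -> T1 T1
  T0 -> d
  T1 -> a
  T2 -> c
  T3 -> b
  X4 -> A T2

Fill CYK table bottom-up — only the sub-triangle for w[1..2]:
  T[1,1] 'a' = {A,T1}  orig:{A}
  T[2,2] 'a' = {A,T1}  orig:{A}
  T[1,2] 'aa' = {C}

Original NTs in T[1,2] deriving "aa": ["C"]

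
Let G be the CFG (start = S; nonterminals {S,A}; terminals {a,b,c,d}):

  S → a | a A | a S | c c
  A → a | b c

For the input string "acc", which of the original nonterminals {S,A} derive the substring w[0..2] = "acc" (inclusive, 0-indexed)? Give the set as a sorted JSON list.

Convert to CNF:
  S -> T1 T1 | T2 A | T2 S | a
  A -> T0 T1 | a
  T0 -> b
  T1 -> c
  T2 -> a

Fill CYK table bottom-up, restricted to cells inside w[0..2]:
  cell(0,0) a: {A,S,T2}  orig:{A,S}
  cell(1,1) c: {T1}  orig:{}
  cell(2,2) c: {T1}  orig:{}
  cell(0,1) ac: ∅
  cell(1,2) cc: {S}
  cell(0,2) acc: {S}

Original NTs in T[0,2] deriving "acc": ["S"]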